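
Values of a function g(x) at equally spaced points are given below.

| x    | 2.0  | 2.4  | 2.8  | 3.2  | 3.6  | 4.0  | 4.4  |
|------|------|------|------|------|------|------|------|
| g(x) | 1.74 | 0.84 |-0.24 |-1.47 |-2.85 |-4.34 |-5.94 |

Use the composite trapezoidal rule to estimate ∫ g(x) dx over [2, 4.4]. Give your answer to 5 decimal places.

h = 0.4, n = 6.
(h/2)·[y₀ + 2y₁ + 2y₂ + 2y₃ + 2y₄ + 2y₅ + y₆] = 0.2·(-20.32) = -4.06400.

-4.06400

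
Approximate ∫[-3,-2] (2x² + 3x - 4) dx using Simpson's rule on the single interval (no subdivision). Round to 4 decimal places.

S = (b−a)/6 · [f(-3) + 4f(-2.5) + f(-2)] = 0.166667·[5 + 4·1 + (-2)] = 1.1667.

1.1667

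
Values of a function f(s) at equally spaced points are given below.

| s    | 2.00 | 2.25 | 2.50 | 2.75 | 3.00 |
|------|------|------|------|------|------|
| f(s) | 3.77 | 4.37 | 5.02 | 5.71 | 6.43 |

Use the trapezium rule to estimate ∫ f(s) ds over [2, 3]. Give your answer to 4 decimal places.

h = 0.25, n = 4.
(h/2)·[y₀ + 2y₁ + 2y₂ + 2y₃ + y₄] = 0.125·(40.40) = 5.0500.

5.0500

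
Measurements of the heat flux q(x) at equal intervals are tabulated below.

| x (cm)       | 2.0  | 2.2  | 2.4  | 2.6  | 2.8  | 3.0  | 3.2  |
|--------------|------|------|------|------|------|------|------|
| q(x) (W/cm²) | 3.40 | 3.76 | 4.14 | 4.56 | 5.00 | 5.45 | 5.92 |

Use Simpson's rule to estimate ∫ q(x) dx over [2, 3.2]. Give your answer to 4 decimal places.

h = 0.2, n = 6.
(h/3)·[y₀ + 4y₁ + 2y₂ + 4y₃ + 2y₄ + 4y₅ + y₆] = 0.066667·(82.68) = 5.5120.

5.5120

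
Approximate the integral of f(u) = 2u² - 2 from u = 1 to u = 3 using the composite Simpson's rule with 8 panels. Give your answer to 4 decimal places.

h = (3 − 1)/8 = 0.25.
Nodes u₀,…,u₈ = 1, 1.25, 1.5, 1.75, 2, 2.25, 2.5, 2.75, 3.
f(u) = 2u² - 2: f₀=0, f₁=1.125, f₂=2.5, f₃=4.125, f₄=6, f₅=8.125, f₆=10.5, f₇=13.125, f₈=16.
(h/3)·[f₀ + 4f₁ + 2f₂ + 4f₃ + 2f₄ + 4f₅ + 2f₆ + 4f₇ + f₈] = 0.083333·(160) = 13.3333.

13.3333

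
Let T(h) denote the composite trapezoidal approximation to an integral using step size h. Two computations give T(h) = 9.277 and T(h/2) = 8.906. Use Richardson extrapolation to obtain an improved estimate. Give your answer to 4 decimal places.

R = (4·T(h/2) − T(h)) / 3 = (4·8.906 − 9.277)/3 = (26.347)/3 = 8.7823.

8.7823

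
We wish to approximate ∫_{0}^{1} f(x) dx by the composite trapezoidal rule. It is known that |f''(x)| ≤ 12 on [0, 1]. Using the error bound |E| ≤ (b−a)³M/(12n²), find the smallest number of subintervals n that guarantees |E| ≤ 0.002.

Need 12/(12n²) ≤ 0.002.
n² ≥ 12/(12·0.002) = 500 ⇒ n ≥ 22.3607, so the smallest n is 23.

23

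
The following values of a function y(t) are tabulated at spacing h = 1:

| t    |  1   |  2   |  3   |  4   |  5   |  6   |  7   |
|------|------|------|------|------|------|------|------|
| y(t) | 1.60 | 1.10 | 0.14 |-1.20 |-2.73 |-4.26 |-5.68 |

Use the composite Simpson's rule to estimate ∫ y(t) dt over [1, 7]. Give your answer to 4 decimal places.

-8.9000

h = 1, n = 6.
(h/3)·[y₀ + 4y₁ + 2y₂ + 4y₃ + 2y₄ + 4y₅ + y₆] = 0.333333·(-26.70) = -8.9000.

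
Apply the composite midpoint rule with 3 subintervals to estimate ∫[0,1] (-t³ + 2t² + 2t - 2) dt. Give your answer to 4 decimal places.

h = (1 − 0)/3 = 0.333333.
Midpoints m₁,…,m₃ = 0.166667, 0.5, 0.833333.
f(m₁)=-1.615741, f(m₂)=-0.625, f(m₃)=0.476852.
h·[f(m₁) + f(m₂) + f(m₃)] = 0.333333·(-1.763889) = -0.5880.

-0.5880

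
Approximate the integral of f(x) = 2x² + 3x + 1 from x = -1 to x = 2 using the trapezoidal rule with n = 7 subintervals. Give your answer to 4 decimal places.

h = (2 − (-1))/7 = 0.428571.
Nodes x₀,…,x₇ = -1, -0.571429, -0.142857, 0.285714, 0.714286, 1.142857, 1.571429, 2.
f(x) = 2x² + 3x + 1: f₀=0, f₁=-0.061224, f₂=0.612245, f₃=2.020408, f₄=4.163265, f₅=7.040816, f₆=10.653061, f₇=15.
(h/2)·[f₀ + 2f₁ + 2f₂ + 2f₃ + 2f₄ + 2f₅ + 2f₆ + f₇] = 0.214286·(63.857143) = 13.6837.

13.6837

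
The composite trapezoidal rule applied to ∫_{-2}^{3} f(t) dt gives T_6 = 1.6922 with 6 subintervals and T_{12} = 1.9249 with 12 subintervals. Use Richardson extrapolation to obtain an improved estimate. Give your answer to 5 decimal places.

2.00247

R = (4·T_{12} − T_6) / 3 = (4·1.9249 − 1.6922)/3 = (6.0074)/3 = 2.00247.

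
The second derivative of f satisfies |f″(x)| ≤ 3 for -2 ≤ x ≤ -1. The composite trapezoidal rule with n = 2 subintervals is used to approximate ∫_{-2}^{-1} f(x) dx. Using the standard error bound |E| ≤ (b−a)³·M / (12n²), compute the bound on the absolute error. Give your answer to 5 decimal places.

0.06250

|E| ≤ (1)³·3 / (12·2²) = 3/48 = 0.06250.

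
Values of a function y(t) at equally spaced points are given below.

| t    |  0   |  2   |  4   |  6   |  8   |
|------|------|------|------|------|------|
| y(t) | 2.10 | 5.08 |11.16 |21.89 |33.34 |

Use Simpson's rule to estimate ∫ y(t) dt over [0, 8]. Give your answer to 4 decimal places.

110.4267

h = 2, n = 4.
(h/3)·[y₀ + 4y₁ + 2y₂ + 4y₃ + y₄] = 0.666667·(165.64) = 110.4267.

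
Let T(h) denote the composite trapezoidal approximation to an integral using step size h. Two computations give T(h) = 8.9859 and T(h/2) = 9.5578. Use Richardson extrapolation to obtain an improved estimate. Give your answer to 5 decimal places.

9.74843

R = (4·T(h/2) − T(h)) / 3 = (4·9.5578 − 8.9859)/3 = (29.2453)/3 = 9.74843.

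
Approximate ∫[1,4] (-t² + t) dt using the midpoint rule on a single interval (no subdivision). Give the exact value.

M = (b−a)·f(2.5) = 3·(-3.75) = -11.25.

-11.25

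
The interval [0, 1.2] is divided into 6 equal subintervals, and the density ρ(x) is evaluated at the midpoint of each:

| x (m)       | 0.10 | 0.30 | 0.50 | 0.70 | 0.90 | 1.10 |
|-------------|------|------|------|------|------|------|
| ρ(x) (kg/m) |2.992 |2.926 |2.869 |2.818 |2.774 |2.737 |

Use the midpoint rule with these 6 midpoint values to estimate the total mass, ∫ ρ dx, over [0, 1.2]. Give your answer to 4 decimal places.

3.4232

h = 0.2, n = 6.
h·[y(m₁) + y(m₂) + y(m₃) + y(m₄) + y(m₅) + y(m₆)] = 0.2·(17.116) = 3.4232.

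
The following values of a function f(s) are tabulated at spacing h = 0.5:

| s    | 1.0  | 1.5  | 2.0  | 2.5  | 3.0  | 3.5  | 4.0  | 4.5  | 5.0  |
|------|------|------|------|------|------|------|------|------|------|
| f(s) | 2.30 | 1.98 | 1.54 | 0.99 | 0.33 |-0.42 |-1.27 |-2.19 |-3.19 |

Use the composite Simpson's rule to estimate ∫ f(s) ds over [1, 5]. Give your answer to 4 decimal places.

h = 0.5, n = 8.
(h/3)·[y₀ + 4y₁ + 2y₂ + 4y₃ + 2y₄ + 4y₅ + 2y₆ + 4y₇ + y₈] = 0.166667·(1.75) = 0.2917.

0.2917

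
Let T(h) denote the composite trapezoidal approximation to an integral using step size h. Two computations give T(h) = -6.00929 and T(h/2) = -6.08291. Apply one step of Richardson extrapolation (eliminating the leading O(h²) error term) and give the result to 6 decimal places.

-6.107450

R = (4·T(h/2) − T(h)) / 3 = (4·(-6.08291) − (-6.00929))/3 = (-18.32235)/3 = -6.107450.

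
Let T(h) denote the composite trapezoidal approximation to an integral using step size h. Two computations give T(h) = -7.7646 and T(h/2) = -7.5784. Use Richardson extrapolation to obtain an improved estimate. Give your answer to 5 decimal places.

R = (4·T(h/2) − T(h)) / 3 = (4·(-7.5784) − (-7.7646))/3 = (-22.5490)/3 = -7.51633.

-7.51633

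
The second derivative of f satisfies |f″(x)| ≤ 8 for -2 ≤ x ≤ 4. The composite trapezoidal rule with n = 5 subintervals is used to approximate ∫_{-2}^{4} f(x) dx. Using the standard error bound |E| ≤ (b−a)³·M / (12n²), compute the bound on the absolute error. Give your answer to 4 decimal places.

5.7600

|E| ≤ (6)³·8 / (12·5²) = 1728/300 = 5.7600.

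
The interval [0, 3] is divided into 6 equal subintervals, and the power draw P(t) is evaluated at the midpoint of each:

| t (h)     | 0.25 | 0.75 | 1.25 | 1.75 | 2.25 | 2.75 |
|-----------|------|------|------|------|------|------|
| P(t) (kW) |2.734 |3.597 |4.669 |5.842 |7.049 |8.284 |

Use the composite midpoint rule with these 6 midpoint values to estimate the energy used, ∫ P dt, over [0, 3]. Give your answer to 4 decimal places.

h = 0.5, n = 6.
h·[y(m₁) + y(m₂) + y(m₃) + y(m₄) + y(m₅) + y(m₆)] = 0.5·(32.175) = 16.0875.

16.0875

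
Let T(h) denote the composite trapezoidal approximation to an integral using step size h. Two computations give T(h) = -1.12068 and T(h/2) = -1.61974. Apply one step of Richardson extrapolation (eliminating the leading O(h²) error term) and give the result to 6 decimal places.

R = (4·T(h/2) − T(h)) / 3 = (4·(-1.61974) − (-1.12068))/3 = (-5.35828)/3 = -1.786093.

-1.786093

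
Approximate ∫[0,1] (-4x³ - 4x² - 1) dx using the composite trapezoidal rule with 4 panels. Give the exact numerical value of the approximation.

h = (1 − 0)/4 = 0.25.
Nodes x₀,…,x₄ = 0, 0.25, 0.5, 0.75, 1.
f(x) = -4x³ - 4x² - 1: f₀=-1, f₁=-1.3125, f₂=-2.5, f₃=-4.9375, f₄=-9.
(h/2)·[f₀ + 2f₁ + 2f₂ + 2f₃ + f₄] = 0.125·(-27.5) = -3.4375.

-3.4375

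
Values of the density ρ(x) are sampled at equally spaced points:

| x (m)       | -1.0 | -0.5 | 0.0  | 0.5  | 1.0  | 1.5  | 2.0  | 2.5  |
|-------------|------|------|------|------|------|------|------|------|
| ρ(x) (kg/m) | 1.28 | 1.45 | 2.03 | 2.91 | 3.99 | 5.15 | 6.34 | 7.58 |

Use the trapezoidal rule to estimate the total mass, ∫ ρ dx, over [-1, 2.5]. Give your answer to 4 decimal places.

h = 0.5, n = 7.
(h/2)·[y₀ + 2y₁ + 2y₂ + 2y₃ + 2y₄ + 2y₅ + 2y₆ + y₇] = 0.25·(52.60) = 13.1500.

13.1500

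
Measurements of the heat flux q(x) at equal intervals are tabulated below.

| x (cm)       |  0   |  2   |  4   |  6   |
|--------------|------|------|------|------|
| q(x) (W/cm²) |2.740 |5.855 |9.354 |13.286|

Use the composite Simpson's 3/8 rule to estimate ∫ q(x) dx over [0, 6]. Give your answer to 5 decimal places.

46.23975

h = 2, n = 3.
(3h/8)·[y₀ + 3y₁ + 3y₂ + y₃] = 0.75·(61.653) = 46.23975.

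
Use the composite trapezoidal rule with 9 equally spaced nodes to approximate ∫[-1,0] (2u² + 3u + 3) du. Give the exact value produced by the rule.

h = (0 − (-1))/8 = 0.125.
Nodes u₀,…,u₈ = -1, -0.875, -0.75, -0.625, -0.5, -0.375, -0.25, -0.125, 0.
f(u) = 2u² + 3u + 3: f₀=2, f₁=1.90625, f₂=1.875, f₃=1.90625, f₄=2, f₅=2.15625, f₆=2.375, f₇=2.65625, f₈=3.
(h/2)·[f₀ + 2f₁ + 2f₂ + 2f₃ + 2f₄ + 2f₅ + 2f₆ + 2f₇ + f₈] = 0.0625·(34.75) = 2.171875.

2.171875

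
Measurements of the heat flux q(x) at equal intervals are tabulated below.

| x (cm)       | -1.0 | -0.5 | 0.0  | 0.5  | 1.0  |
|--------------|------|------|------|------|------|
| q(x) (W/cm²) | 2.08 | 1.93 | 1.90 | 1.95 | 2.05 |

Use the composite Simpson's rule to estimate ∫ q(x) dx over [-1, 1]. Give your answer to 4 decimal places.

h = 0.5, n = 4.
(h/3)·[y₀ + 4y₁ + 2y₂ + 4y₃ + y₄] = 0.166667·(23.45) = 3.9083.

3.9083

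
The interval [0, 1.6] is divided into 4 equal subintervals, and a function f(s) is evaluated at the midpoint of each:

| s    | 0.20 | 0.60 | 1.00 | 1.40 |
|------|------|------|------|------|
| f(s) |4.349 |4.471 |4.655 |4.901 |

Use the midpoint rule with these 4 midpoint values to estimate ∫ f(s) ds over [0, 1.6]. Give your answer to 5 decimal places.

7.35040

h = 0.4, n = 4.
h·[y(m₁) + y(m₂) + y(m₃) + y(m₄)] = 0.4·(18.376) = 7.35040.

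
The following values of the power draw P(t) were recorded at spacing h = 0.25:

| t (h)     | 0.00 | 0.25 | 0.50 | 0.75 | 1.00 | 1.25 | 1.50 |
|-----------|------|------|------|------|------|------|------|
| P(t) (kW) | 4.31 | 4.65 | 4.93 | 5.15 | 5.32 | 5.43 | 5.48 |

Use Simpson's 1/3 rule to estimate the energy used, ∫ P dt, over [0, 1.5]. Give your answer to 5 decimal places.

7.60083

h = 0.25, n = 6.
(h/3)·[y₀ + 4y₁ + 2y₂ + 4y₃ + 2y₄ + 4y₅ + y₆] = 0.083333·(91.21) = 7.60083.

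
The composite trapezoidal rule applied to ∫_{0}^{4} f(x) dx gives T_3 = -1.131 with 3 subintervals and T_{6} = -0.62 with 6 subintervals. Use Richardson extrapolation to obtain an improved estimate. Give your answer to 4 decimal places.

-0.4497

R = (4·T_{6} − T_3) / 3 = (4·(-0.62) − (-1.131))/3 = (-1.349)/3 = -0.4497.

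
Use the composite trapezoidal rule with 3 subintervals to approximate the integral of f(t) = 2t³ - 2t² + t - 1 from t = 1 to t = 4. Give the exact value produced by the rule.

h = (4 − 1)/3 = 1.
Nodes t₀,…,t₃ = 1, 2, 3, 4.
f(t) = 2t³ - 2t² + t - 1: f₀=0, f₁=9, f₂=38, f₃=99.
(h/2)·[f₀ + 2f₁ + 2f₂ + f₃] = 0.5·(193) = 96.5.

96.5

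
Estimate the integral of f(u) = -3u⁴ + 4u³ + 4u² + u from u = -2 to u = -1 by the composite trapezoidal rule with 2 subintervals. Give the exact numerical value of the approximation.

-28.09375

h = (-1 − (-2))/2 = 0.5.
Nodes u₀,…,u₂ = -2, -1.5, -1.
f(u) = -3u⁴ + 4u³ + 4u² + u: f₀=-66, f₁=-21.1875, f₂=-4.
(h/2)·[f₀ + 2f₁ + f₂] = 0.25·(-112.375) = -28.09375.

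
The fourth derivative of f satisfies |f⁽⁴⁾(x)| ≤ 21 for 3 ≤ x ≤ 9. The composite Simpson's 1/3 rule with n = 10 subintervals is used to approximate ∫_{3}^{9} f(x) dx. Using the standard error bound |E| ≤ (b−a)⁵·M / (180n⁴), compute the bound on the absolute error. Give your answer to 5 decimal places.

0.09072

|E| ≤ (6)⁵·21 / (180·10⁴) = 163296/1800000 = 0.09072.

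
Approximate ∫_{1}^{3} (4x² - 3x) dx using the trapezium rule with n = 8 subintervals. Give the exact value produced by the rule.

h = (3 − 1)/8 = 0.25.
Nodes x₀,…,x₈ = 1, 1.25, 1.5, 1.75, 2, 2.25, 2.5, 2.75, 3.
f(x) = 4x² - 3x: f₀=1, f₁=2.5, f₂=4.5, f₃=7, f₄=10, f₅=13.5, f₆=17.5, f₇=22, f₈=27.
(h/2)·[f₀ + 2f₁ + 2f₂ + 2f₃ + 2f₄ + 2f₅ + 2f₆ + 2f₇ + f₈] = 0.125·(182) = 22.75.

22.75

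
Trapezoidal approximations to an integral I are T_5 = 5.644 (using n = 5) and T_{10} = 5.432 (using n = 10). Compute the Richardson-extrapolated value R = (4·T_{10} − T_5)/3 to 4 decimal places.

5.3613

R = (4·T_{10} − T_5) / 3 = (4·5.432 − 5.644)/3 = (16.084)/3 = 5.3613.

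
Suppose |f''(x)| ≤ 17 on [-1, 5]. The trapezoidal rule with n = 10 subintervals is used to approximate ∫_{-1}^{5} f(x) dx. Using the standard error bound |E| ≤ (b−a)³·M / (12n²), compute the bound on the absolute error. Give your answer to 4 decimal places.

|E| ≤ (6)³·17 / (12·10²) = 3672/1200 = 3.0600.

3.0600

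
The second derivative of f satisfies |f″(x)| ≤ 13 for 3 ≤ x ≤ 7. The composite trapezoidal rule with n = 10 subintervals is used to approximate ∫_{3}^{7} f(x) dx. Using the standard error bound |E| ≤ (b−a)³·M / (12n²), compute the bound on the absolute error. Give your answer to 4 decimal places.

|E| ≤ (4)³·13 / (12·10²) = 832/1200 = 0.6933.

0.6933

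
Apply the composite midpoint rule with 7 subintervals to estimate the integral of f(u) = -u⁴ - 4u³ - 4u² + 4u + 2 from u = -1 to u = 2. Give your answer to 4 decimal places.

-20.8683

h = (2 − (-1))/7 = 0.428571.
Midpoints m₁,…,m₇ = -0.785714, -0.357143, 0.071429, 0.5, 0.928571, 1.357143, 1.785714.
f(m₁)=-2.053129, f(m₂)=0.227171, f(m₃)=2.263822, f(m₄)=2.4375, f(m₅)=-1.680784, f(m₆)=-13.329680, f(m₇)=-36.557502.
h·[f(m₁) + f(m₂) + f(m₃) + f(m₄) + f(m₅) + f(m₆) + f(m₇)] = 0.428571·(-48.692602) = -20.8683.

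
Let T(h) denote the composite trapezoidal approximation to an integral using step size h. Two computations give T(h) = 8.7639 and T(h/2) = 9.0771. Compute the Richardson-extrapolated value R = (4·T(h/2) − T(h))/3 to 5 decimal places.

R = (4·T(h/2) − T(h)) / 3 = (4·9.0771 − 8.7639)/3 = (27.5445)/3 = 9.18150.

9.18150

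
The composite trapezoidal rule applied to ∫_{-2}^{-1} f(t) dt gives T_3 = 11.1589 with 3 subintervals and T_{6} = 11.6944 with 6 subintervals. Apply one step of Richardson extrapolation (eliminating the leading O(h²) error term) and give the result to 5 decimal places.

11.87290

R = (4·T_{6} − T_3) / 3 = (4·11.6944 − 11.1589)/3 = (35.6187)/3 = 11.87290.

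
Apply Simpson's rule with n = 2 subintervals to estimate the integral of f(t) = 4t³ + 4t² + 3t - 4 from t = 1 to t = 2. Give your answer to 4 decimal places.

h = (2 − 1)/2 = 0.5.
Nodes t₀,…,t₂ = 1, 1.5, 2.
f(t) = 4t³ + 4t² + 3t - 4: f₀=7, f₁=23, f₂=50.
(h/3)·[f₀ + 4f₁ + f₂] = 0.166667·(149) = 24.8333.

24.8333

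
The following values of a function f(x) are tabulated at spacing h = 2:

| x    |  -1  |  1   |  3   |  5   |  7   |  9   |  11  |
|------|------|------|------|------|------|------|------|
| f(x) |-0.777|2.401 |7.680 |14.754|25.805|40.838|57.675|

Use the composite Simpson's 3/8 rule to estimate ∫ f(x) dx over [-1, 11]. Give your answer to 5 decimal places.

h = 2, n = 6.
(3h/8)·[y₀ + 3y₁ + 3y₂ + 2y₃ + 3y₄ + 3y₅ + y₆] = 0.75·(316.578) = 237.43350.

237.43350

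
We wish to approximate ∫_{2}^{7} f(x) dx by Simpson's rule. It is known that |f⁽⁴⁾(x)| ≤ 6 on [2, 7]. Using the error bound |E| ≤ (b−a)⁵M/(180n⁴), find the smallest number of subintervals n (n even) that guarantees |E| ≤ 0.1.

6

Need 18750/(180n⁴) ≤ 0.1.
n⁴ ≥ 18750/(180·0.1) = 1041.67 ⇒ n ≥ 5.6811, so the smallest even n is 6. (n must be even for Simpson's rule.)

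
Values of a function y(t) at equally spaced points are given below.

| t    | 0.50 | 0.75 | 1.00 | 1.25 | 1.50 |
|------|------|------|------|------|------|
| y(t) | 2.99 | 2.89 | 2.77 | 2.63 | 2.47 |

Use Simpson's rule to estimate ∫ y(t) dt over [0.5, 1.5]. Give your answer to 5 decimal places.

h = 0.25, n = 4.
(h/3)·[y₀ + 4y₁ + 2y₂ + 4y₃ + y₄] = 0.083333·(33.08) = 2.75667.

2.75667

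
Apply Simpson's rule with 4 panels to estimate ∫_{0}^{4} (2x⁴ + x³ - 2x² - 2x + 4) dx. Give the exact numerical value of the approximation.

h = (4 − 0)/4 = 1.
Nodes x₀,…,x₄ = 0, 1, 2, 3, 4.
f(x) = 2x⁴ + x³ - 2x² - 2x + 4: f₀=4, f₁=3, f₂=32, f₃=169, f₄=540.
(h/3)·[f₀ + 4f₁ + 2f₂ + 4f₃ + f₄] = 0.333333·(1296) = 432.

432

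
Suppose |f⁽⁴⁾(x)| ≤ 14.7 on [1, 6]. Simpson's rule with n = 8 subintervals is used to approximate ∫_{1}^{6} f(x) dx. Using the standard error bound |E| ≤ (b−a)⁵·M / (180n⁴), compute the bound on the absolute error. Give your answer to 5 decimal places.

0.06231

|E| ≤ (5)⁵·14.7 / (180·8⁴) = 45937.5/737280 = 0.06231.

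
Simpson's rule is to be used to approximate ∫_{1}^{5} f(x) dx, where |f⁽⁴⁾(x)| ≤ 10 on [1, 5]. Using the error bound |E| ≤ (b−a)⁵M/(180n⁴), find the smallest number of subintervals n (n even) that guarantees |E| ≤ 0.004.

12

Need 10240/(180n⁴) ≤ 0.004.
n⁴ ≥ 10240/(180·0.004) = 14222.2 ⇒ n ≥ 10.9205, so the smallest even n is 12. (n must be even for Simpson's rule.)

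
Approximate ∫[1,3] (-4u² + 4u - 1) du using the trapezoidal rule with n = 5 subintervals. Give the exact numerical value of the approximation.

-20.88

h = (3 − 1)/5 = 0.4.
Nodes u₀,…,u₅ = 1, 1.4, 1.8, 2.2, 2.6, 3.
f(u) = -4u² + 4u - 1: f₀=-1, f₁=-3.24, f₂=-6.76, f₃=-11.56, f₄=-17.64, f₅=-25.
(h/2)·[f₀ + 2f₁ + 2f₂ + 2f₃ + 2f₄ + f₅] = 0.2·(-104.4) = -20.88.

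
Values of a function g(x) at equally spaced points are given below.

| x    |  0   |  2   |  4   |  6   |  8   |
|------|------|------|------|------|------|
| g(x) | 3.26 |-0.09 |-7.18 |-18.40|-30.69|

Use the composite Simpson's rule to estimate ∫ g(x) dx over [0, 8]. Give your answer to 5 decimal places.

-77.16667

h = 2, n = 4.
(h/3)·[y₀ + 4y₁ + 2y₂ + 4y₃ + y₄] = 0.666667·(-115.75) = -77.16667.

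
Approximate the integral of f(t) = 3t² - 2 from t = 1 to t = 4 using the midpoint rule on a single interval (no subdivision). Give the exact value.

M = (b−a)·f(2.5) = 3·(16.75) = 50.25.

50.25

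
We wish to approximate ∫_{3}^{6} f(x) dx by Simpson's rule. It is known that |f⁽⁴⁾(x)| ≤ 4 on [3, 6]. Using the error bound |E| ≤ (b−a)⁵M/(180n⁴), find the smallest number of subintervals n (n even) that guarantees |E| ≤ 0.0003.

Need 972/(180n⁴) ≤ 0.0003.
n⁴ ≥ 972/(180·0.0003) = 18000 ⇒ n ≥ 11.5829, so the smallest even n is 12. (n must be even for Simpson's rule.)

12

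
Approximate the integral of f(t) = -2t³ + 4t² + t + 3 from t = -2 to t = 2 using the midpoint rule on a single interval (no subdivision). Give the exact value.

M = (b−a)·f(0) = 4·(3) = 12.

12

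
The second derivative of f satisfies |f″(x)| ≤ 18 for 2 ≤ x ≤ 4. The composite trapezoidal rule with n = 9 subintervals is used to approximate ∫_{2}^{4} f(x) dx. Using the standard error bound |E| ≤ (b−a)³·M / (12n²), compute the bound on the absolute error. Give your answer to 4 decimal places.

|E| ≤ (2)³·18 / (12·9²) = 144/972 = 0.1481.

0.1481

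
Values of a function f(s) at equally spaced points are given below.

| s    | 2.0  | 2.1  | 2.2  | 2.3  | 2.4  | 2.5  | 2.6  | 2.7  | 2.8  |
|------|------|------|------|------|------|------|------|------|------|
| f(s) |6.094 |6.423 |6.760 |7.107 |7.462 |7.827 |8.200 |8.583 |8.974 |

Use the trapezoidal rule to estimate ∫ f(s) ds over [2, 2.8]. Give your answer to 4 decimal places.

5.9896

h = 0.1, n = 8.
(h/2)·[y₀ + 2y₁ + 2y₂ + 2y₃ + 2y₄ + 2y₅ + 2y₆ + 2y₇ + y₈] = 0.05·(119.792) = 5.9896.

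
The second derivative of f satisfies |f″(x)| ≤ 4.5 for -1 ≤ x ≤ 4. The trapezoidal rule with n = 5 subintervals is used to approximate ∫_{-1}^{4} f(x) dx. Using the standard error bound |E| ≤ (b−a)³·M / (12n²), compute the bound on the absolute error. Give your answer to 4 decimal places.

1.8750

|E| ≤ (5)³·4.5 / (12·5²) = 562.5/300 = 1.8750.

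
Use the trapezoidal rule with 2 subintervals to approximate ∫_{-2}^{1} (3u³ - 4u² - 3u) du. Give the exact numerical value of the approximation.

h = (1 − (-2))/2 = 1.5.
Nodes u₀,…,u₂ = -2, -0.5, 1.
f(u) = 3u³ - 4u² - 3u: f₀=-34, f₁=0.125, f₂=-4.
(h/2)·[f₀ + 2f₁ + f₂] = 0.75·(-37.75) = -28.3125.

-28.3125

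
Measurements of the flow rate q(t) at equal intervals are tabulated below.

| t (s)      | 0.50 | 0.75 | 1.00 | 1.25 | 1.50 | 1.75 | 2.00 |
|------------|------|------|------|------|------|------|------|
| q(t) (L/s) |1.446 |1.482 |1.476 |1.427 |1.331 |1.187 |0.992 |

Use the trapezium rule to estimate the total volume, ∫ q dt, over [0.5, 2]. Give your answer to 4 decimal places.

2.0305

h = 0.25, n = 6.
(h/2)·[y₀ + 2y₁ + 2y₂ + 2y₃ + 2y₄ + 2y₅ + y₆] = 0.125·(16.244) = 2.0305.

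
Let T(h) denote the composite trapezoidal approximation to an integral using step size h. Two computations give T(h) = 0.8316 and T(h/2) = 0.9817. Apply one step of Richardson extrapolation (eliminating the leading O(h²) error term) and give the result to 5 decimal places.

R = (4·T(h/2) − T(h)) / 3 = (4·0.9817 − 0.8316)/3 = (3.0952)/3 = 1.03173.

1.03173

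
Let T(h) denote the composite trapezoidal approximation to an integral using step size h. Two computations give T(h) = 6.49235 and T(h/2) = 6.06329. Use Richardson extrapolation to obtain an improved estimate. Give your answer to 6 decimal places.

5.920270

R = (4·T(h/2) − T(h)) / 3 = (4·6.06329 − 6.49235)/3 = (17.76081)/3 = 5.920270.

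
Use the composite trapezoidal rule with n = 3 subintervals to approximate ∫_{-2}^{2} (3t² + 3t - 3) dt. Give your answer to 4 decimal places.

h = (2 − (-2))/3 = 1.333333.
Nodes t₀,…,t₃ = -2, -0.666667, 0.666667, 2.
f(t) = 3t² + 3t - 3: f₀=3, f₁=-3.666667, f₂=0.333333, f₃=15.
(h/2)·[f₀ + 2f₁ + 2f₂ + f₃] = 0.666667·(11.333333) = 7.5556.

7.5556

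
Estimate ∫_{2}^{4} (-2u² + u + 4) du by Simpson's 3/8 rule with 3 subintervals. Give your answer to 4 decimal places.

-23.3333

h = (4 − 2)/3 = 0.666667.
Nodes u₀,…,u₃ = 2, 2.666667, 3.333333, 4.
f(u) = -2u² + u + 4: f₀=-2, f₁=-7.555556, f₂=-14.888889, f₃=-24.
(3h/8)·[f₀ + 3f₁ + 3f₂ + f₃] = 0.25·(-93.333333) = -23.3333.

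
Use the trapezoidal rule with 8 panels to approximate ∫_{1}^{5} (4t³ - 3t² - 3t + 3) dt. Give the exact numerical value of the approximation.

h = (5 − 1)/8 = 0.5.
Nodes t₀,…,t₈ = 1, 1.5, 2, 2.5, 3, 3.5, 4, 4.5, 5.
f(t) = 4t³ - 3t² - 3t + 3: f₀=1, f₁=5.25, f₂=17, f₃=39.25, f₄=75, f₅=127.25, f₆=199, f₇=293.25, f₈=413.
(h/2)·[f₀ + 2f₁ + 2f₂ + 2f₃ + 2f₄ + 2f₅ + 2f₆ + 2f₇ + f₈] = 0.25·(1926) = 481.5.

481.5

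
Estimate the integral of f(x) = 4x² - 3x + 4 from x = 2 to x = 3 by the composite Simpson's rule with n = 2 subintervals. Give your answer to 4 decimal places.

h = (3 − 2)/2 = 0.5.
Nodes x₀,…,x₂ = 2, 2.5, 3.
f(x) = 4x² - 3x + 4: f₀=14, f₁=21.5, f₂=31.
(h/3)·[f₀ + 4f₁ + f₂] = 0.166667·(131) = 21.8333.

21.8333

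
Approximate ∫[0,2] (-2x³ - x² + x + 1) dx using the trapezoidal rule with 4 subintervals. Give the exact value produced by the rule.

-7.25

h = (2 − 0)/4 = 0.5.
Nodes x₀,…,x₄ = 0, 0.5, 1, 1.5, 2.
f(x) = -2x³ - x² + x + 1: f₀=1, f₁=1, f₂=-1, f₃=-6.5, f₄=-17.
(h/2)·[f₀ + 2f₁ + 2f₂ + 2f₃ + f₄] = 0.25·(-29) = -7.25.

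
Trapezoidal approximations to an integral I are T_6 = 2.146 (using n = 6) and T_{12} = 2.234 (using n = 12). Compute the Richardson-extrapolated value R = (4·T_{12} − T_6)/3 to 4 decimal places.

R = (4·T_{12} − T_6) / 3 = (4·2.234 − 2.146)/3 = (6.790)/3 = 2.2633.

2.2633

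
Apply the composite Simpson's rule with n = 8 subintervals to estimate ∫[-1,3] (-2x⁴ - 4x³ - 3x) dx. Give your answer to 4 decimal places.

h = (3 − (-1))/8 = 0.5.
Nodes x₀,…,x₈ = -1, -0.5, 0, 0.5, 1, 1.5, 2, 2.5, 3.
f(x) = -2x⁴ - 4x³ - 3x: f₀=5, f₁=1.875, f₂=0, f₃=-2.125, f₄=-9, f₅=-28.125, f₆=-70, f₇=-148.125, f₈=-279.
(h/3)·[f₀ + 4f₁ + 2f₂ + 4f₃ + 2f₄ + 4f₅ + 2f₆ + 4f₇ + f₈] = 0.166667·(-1138) = -189.6667.

-189.6667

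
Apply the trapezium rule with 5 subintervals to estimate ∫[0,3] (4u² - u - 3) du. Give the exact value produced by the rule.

23.22

h = (3 − 0)/5 = 0.6.
Nodes u₀,…,u₅ = 0, 0.6, 1.2, 1.8, 2.4, 3.
f(u) = 4u² - u - 3: f₀=-3, f₁=-2.16, f₂=1.56, f₃=8.16, f₄=17.64, f₅=30.
(h/2)·[f₀ + 2f₁ + 2f₂ + 2f₃ + 2f₄ + f₅] = 0.3·(77.4) = 23.22.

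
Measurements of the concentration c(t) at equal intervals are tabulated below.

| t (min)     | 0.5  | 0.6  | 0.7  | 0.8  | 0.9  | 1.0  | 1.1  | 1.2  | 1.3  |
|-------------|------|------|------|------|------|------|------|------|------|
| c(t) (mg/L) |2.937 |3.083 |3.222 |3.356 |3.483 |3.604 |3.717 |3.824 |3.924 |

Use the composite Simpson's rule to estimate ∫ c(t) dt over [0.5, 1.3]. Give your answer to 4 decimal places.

2.7724

h = 0.1, n = 8.
(h/3)·[y₀ + 4y₁ + 2y₂ + 4y₃ + 2y₄ + 4y₅ + 2y₆ + 4y₇ + y₈] = 0.033333·(83.173) = 2.7724.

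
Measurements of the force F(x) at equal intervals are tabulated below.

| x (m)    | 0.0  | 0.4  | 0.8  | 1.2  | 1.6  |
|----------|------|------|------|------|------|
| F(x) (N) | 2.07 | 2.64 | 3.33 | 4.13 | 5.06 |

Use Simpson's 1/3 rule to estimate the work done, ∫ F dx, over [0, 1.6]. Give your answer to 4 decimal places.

h = 0.4, n = 4.
(h/3)·[y₀ + 4y₁ + 2y₂ + 4y₃ + y₄] = 0.133333·(40.87) = 5.4493.

5.4493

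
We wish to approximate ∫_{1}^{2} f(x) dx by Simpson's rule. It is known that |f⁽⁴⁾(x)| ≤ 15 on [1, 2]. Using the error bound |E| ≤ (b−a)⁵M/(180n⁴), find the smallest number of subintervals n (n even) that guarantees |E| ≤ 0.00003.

8

Need 15/(180n⁴) ≤ 0.00003.
n⁴ ≥ 15/(180·0.00003) = 2777.78 ⇒ n ≥ 7.2598, so the smallest even n is 8. (n must be even for Simpson's rule.)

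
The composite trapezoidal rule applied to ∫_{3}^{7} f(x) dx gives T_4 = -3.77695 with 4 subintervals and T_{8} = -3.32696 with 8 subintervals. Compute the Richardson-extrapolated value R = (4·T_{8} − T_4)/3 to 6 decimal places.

-3.176963

R = (4·T_{8} − T_4) / 3 = (4·(-3.32696) − (-3.77695))/3 = (-9.53089)/3 = -3.176963.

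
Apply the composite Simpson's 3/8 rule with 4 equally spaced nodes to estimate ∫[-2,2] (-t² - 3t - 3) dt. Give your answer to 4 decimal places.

-17.3333

h = (2 − (-2))/3 = 1.333333.
Nodes t₀,…,t₃ = -2, -0.666667, 0.666667, 2.
f(t) = -t² - 3t - 3: f₀=-1, f₁=-1.444444, f₂=-5.444444, f₃=-13.
(3h/8)·[f₀ + 3f₁ + 3f₂ + f₃] = 0.5·(-34.666667) = -17.3333.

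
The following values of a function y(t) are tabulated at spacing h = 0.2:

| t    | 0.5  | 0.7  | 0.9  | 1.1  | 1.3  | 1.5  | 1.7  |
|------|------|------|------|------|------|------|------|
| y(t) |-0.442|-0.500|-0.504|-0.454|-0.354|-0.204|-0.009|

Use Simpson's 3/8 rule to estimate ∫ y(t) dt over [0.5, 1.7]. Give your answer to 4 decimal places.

-0.4534

h = 0.2, n = 6.
(3h/8)·[y₀ + 3y₁ + 3y₂ + 2y₃ + 3y₄ + 3y₅ + y₆] = 0.075·(-6.045) = -0.4534.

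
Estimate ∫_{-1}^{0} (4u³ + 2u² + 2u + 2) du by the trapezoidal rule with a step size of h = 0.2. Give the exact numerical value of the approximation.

h = (0 − (-1))/5 = 0.2.
Nodes u₀,…,u₅ = -1, -0.8, -0.6, -0.4, -0.2, 0.
f(u) = 4u³ + 2u² + 2u + 2: f₀=-2, f₁=-0.368, f₂=0.656, f₃=1.264, f₄=1.648, f₅=2.
(h/2)·[f₀ + 2f₁ + 2f₂ + 2f₃ + 2f₄ + f₅] = 0.1·(6.4) = 0.64.

0.64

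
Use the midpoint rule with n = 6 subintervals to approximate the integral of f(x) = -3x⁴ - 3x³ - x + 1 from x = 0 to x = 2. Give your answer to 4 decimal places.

-30.5910

h = (2 − 0)/6 = 0.333333.
Midpoints m₁,…,m₆ = 0.166667, 0.5, 0.833333, 1.166667, 1.5, 1.833333.
f(m₁)=0.817130, f(m₂)=-0.0625, f(m₃)=-3.016204, f(m₄)=-10.488426, f(m₅)=-25.8125, f(m₆)=-53.210648.
h·[f(m₁) + f(m₂) + f(m₃) + f(m₄) + f(m₅) + f(m₆)] = 0.333333·(-91.773148) = -30.5910.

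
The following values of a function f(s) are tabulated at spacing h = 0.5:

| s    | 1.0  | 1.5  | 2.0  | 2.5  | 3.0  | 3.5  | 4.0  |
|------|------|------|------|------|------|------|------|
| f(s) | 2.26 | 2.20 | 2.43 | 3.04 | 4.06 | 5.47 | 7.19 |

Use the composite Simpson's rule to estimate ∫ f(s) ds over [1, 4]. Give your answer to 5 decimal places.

10.87833

h = 0.5, n = 6.
(h/3)·[y₀ + 4y₁ + 2y₂ + 4y₃ + 2y₄ + 4y₅ + y₆] = 0.166667·(65.27) = 10.87833.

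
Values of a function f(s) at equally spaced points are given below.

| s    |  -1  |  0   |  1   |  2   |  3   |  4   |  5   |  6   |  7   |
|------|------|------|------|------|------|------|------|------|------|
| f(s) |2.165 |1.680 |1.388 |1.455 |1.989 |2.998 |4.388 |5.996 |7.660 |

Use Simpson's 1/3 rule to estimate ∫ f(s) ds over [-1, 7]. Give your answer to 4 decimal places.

24.6237

h = 1, n = 8.
(h/3)·[y₀ + 4y₁ + 2y₂ + 4y₃ + 2y₄ + 4y₅ + 2y₆ + 4y₇ + y₈] = 0.333333·(73.871) = 24.6237.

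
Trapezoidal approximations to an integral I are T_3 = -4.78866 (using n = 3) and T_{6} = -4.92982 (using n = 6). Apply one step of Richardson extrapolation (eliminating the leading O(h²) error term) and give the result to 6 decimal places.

R = (4·T_{6} − T_3) / 3 = (4·(-4.92982) − (-4.78866))/3 = (-14.93062)/3 = -4.976873.

-4.976873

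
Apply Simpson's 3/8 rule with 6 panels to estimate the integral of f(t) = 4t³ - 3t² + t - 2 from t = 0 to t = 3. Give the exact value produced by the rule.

52.5

h = (3 − 0)/6 = 0.5.
Nodes t₀,…,t₆ = 0, 0.5, 1, 1.5, 2, 2.5, 3.
f(t) = 4t³ - 3t² + t - 2: f₀=-2, f₁=-1.75, f₂=0, f₃=6.25, f₄=20, f₅=44.25, f₆=82.
(3h/8)·[f₀ + 3f₁ + 3f₂ + 2f₃ + 3f₄ + 3f₅ + f₆] = 0.1875·(280) = 52.5.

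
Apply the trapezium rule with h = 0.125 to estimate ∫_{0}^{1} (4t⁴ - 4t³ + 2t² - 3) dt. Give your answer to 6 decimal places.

-2.522949

h = (1 − 0)/8 = 0.125.
Nodes t₀,…,t₈ = 0, 0.125, 0.25, 0.375, 0.5, 0.625, 0.75, 0.875, 1.
f(t) = 4t⁴ - 4t³ + 2t² - 3: f₀=-3, f₁=-2.9755859375, f₂=-2.921875, f₃=-2.8505859375, f₄=-2.75, f₅=-2.5849609375, f₆=-2.296875, f₇=-1.8037109375, f₈=-1.
(h/2)·[f₀ + 2f₁ + 2f₂ + 2f₃ + 2f₄ + 2f₅ + 2f₆ + 2f₇ + f₈] = 0.0625·(-40.3671875) = -2.522949.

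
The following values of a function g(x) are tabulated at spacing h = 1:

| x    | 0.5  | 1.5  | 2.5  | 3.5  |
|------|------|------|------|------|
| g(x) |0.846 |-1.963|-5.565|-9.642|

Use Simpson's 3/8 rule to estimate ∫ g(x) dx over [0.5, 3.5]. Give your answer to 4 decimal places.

-11.7675

h = 1, n = 3.
(3h/8)·[y₀ + 3y₁ + 3y₂ + y₃] = 0.375·(-31.380) = -11.7675.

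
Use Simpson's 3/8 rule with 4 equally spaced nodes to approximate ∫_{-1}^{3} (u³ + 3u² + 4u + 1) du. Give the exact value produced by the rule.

h = (3 − (-1))/3 = 1.333333.
Nodes u₀,…,u₃ = -1, 0.333333, 1.666667, 3.
f(u) = u³ + 3u² + 4u + 1: f₀=-1, f₁=2.703704, f₂=20.629630, f₃=67.
(3h/8)·[f₀ + 3f₁ + 3f₂ + f₃] = 0.5·(136) = 68.

68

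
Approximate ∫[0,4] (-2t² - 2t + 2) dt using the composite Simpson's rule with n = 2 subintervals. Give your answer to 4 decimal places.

-50.6667

h = (4 − 0)/2 = 2.
Nodes t₀,…,t₂ = 0, 2, 4.
f(t) = -2t² - 2t + 2: f₀=2, f₁=-10, f₂=-38.
(h/3)·[f₀ + 4f₁ + f₂] = 0.666667·(-76) = -50.6667.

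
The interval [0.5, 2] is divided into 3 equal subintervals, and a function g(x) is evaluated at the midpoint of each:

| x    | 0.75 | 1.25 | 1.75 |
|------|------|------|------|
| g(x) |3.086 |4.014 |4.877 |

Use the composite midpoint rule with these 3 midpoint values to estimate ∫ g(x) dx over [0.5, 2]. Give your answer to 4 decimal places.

5.9885

h = 0.5, n = 3.
h·[y(m₁) + y(m₂) + y(m₃)] = 0.5·(11.977) = 5.9885.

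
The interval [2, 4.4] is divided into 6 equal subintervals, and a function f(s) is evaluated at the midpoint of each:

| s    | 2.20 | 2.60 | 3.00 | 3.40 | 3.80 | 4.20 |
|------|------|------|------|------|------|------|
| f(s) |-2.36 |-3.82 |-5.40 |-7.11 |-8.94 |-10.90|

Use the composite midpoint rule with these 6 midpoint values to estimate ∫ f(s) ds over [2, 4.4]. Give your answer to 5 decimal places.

h = 0.4, n = 6.
h·[y(m₁) + y(m₂) + y(m₃) + y(m₄) + y(m₅) + y(m₆)] = 0.4·(-38.53) = -15.41200.

-15.41200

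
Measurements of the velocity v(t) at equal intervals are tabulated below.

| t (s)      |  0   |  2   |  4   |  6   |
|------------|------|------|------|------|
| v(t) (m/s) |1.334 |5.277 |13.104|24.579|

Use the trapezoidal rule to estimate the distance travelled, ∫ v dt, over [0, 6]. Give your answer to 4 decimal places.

62.6750

h = 2, n = 3.
(h/2)·[y₀ + 2y₁ + 2y₂ + y₃] = 1·(62.675) = 62.6750.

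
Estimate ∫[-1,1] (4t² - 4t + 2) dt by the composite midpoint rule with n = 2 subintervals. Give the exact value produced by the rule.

6

h = (1 − (-1))/2 = 1.
Midpoints m₁,…,m₂ = -0.5, 0.5.
f(m₁)=5, f(m₂)=1.
h·[f(m₁) + f(m₂)] = 1·(6) = 6.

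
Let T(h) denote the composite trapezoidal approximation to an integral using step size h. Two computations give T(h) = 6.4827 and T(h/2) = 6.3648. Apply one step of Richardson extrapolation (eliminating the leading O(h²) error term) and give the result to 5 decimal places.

R = (4·T(h/2) − T(h)) / 3 = (4·6.3648 − 6.4827)/3 = (18.9765)/3 = 6.32550.

6.32550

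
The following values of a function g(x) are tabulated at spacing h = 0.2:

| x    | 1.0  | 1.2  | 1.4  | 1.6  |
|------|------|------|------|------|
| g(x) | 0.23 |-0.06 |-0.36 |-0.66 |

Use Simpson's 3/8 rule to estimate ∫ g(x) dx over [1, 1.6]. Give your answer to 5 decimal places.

h = 0.2, n = 3.
(3h/8)·[y₀ + 3y₁ + 3y₂ + y₃] = 0.075·(-1.69) = -0.12675.

-0.12675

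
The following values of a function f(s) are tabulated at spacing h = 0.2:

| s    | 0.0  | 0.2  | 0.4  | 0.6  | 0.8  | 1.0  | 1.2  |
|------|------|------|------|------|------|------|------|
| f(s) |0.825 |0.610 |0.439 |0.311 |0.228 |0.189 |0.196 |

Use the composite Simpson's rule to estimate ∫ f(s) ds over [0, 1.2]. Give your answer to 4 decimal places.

0.4530

h = 0.2, n = 6.
(h/3)·[y₀ + 4y₁ + 2y₂ + 4y₃ + 2y₄ + 4y₅ + y₆] = 0.066667·(6.795) = 0.4530.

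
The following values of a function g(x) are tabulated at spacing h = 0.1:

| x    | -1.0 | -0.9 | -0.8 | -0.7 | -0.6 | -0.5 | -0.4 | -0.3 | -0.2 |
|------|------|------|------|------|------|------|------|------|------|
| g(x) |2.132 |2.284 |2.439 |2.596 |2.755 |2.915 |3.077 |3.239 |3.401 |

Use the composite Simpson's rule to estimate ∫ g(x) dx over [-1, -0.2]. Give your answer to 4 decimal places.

2.2070

h = 0.1, n = 8.
(h/3)·[y₀ + 4y₁ + 2y₂ + 4y₃ + 2y₄ + 4y₅ + 2y₆ + 4y₇ + y₈] = 0.033333·(66.211) = 2.2070.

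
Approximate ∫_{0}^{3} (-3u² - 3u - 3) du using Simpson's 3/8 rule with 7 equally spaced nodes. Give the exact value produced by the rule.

h = (3 − 0)/6 = 0.5.
Nodes u₀,…,u₆ = 0, 0.5, 1, 1.5, 2, 2.5, 3.
f(u) = -3u² - 3u - 3: f₀=-3, f₁=-5.25, f₂=-9, f₃=-14.25, f₄=-21, f₅=-29.25, f₆=-39.
(3h/8)·[f₀ + 3f₁ + 3f₂ + 2f₃ + 3f₄ + 3f₅ + f₆] = 0.1875·(-264) = -49.5.

-49.5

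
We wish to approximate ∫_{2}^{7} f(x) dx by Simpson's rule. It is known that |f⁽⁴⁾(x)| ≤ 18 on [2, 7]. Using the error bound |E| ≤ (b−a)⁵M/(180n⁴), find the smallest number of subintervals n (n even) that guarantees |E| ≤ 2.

4

Need 56250/(180n⁴) ≤ 2.
n⁴ ≥ 56250/(180·2) = 156.25 ⇒ n ≥ 3.5355, so the smallest even n is 4. (n must be even for Simpson's rule.)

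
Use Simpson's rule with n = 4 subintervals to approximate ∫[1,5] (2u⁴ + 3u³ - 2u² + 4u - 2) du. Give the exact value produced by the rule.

h = (5 − 1)/4 = 1.
Nodes u₀,…,u₄ = 1, 2, 3, 4, 5.
f(u) = 2u⁴ + 3u³ - 2u² + 4u - 2: f₀=5, f₁=54, f₂=235, f₃=686, f₄=1593.
(h/3)·[f₀ + 4f₁ + 2f₂ + 4f₃ + f₄] = 0.333333·(5028) = 1676.

1676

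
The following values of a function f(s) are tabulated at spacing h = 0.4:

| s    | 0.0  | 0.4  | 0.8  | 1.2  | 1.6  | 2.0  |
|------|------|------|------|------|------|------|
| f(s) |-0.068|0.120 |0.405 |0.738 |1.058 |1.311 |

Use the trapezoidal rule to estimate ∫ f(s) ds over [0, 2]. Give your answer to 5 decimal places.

h = 0.4, n = 5.
(h/2)·[y₀ + 2y₁ + 2y₂ + 2y₃ + 2y₄ + y₅] = 0.2·(5.885) = 1.17700.

1.17700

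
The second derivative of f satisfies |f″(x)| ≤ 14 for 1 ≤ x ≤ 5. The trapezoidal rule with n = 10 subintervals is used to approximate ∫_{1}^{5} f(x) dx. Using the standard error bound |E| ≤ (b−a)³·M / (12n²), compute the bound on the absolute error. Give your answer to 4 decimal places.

0.7467

|E| ≤ (4)³·14 / (12·10²) = 896/1200 = 0.7467.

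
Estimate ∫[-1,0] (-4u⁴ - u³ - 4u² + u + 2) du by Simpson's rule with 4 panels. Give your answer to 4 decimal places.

-0.3854

h = (0 − (-1))/4 = 0.25.
Nodes u₀,…,u₄ = -1, -0.75, -0.5, -0.25, 0.
f(u) = -4u⁴ - u³ - 4u² + u + 2: f₀=-6, f₁=-1.84375, f₂=0.375, f₃=1.5, f₄=2.
(h/3)·[f₀ + 4f₁ + 2f₂ + 4f₃ + f₄] = 0.083333·(-4.625) = -0.3854.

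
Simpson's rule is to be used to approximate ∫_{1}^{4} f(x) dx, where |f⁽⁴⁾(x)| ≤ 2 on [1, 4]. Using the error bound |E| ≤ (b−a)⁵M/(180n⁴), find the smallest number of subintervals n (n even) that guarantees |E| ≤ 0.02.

4

Need 486/(180n⁴) ≤ 0.02.
n⁴ ≥ 486/(180·0.02) = 135 ⇒ n ≥ 3.4087, so the smallest even n is 4. (n must be even for Simpson's rule.)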